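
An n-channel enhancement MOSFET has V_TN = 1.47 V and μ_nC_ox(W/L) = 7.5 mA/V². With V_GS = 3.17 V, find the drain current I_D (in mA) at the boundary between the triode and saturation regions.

At the boundary V_DS = V_ov = V_GS − V_TN = 3.17 − 1.47 = 1.7 V.
I_D = ½ k_n V_ov² = 0.5 × 7.5 × 1.7² = 10.8 mA.

I_D = 10.8 mA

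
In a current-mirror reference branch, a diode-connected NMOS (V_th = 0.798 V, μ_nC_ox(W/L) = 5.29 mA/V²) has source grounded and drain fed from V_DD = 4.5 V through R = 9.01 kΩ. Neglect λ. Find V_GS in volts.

V_GS = 1.17 V

With gate tied to drain, V_GS = V_DS ≥ V_GS − V_th, so the device is in saturation.
KCL at the drain: ½ k_n (V_GS − V_th)² = (V_DD − V_GS)/R.
Let x = V_GS − 0.798. Then 23.8 x² + x − 3.702 = 0, giving x = 0.374 V (positive root), so V_GS = 1.17 V.
I_D = (V_DD − V_GS)/R = (4.5 − 1.17) / 9.01 = 0.369 mA.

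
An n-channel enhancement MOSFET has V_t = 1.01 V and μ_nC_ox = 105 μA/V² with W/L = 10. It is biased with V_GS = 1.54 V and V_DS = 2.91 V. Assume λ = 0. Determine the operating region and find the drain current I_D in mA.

Saturation; I_D = 0.147 mA

k_n = μ_nC_ox · (W/L) = 1.05 mA/V².
V_ov = V_GS − V_t = 1.54 − 1.01 = 0.53 V.
Since V_DS = 2.91 V ≥ V_ov = 0.53 V, the device is in saturation.
I_D = ½ k_n V_ov² = 0.5 × 1.05 × 0.53² = 0.147 mA.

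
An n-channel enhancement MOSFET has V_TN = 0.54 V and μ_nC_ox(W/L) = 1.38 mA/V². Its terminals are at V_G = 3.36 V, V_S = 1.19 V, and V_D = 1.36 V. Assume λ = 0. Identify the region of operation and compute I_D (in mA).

Triode; I_D = 0.362 mA

V_GS = V_G − V_S = 3.36 − 1.19 = 2.17 V; V_DS = V_D − V_S = 1.36 − 1.19 = 0.17 V.
V_ov = V_GS − V_TN = 2.17 − 0.54 = 1.63 V.
Since V_DS = 0.17 V < V_ov = 1.63 V, the device is in the triode region.
I_D = k_n [V_ov · V_DS − ½ V_DS²] = 1.38 × [1.63 × 0.17 − 0.5 × 0.17²] = 0.362 mA.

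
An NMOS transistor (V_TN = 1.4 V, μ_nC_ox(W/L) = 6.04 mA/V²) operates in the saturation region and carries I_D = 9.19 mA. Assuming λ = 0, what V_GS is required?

V_GS = 3.14 V

In saturation I_D = ½ k_n (V_GS − V_TN)², so V_GS − V_TN = √(2 I_D / k_n) = √(2 × 9.19 / 6.04) = 1.74 V.
V_GS = 1.4 + 1.74 = 3.14 V.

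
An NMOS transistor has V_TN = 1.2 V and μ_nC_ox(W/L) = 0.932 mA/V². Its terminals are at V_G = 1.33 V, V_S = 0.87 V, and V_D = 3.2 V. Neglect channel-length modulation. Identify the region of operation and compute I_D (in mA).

Cutoff; I_D = 0 mA

V_GS = V_G − V_S = 1.33 − 0.87 = 0.46 V; V_DS = V_D − V_S = 3.2 − 0.87 = 2.33 V.
V_GS = 0.46 V < V_TN = 1.2 V, so the transistor is in cutoff.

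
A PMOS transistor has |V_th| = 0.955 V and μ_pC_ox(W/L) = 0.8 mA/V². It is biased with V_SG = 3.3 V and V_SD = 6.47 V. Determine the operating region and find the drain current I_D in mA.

V_ov = V_SG − |V_th| = 3.3 − 0.955 = 2.34 V.
Since V_SD = 6.47 V ≥ V_ov = 2.34 V, the device is in saturation.
I_D = ½ k_p V_ov² = 0.5 × 0.8 × 2.34² = 2.2 mA.

Saturation; I_D = 2.20 mA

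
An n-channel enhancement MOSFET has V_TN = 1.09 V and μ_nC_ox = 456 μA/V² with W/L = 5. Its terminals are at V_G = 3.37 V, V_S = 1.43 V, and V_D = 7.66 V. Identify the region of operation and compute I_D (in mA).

Saturation; I_D = 0.824 mA

V_GS = V_G − V_S = 3.37 − 1.43 = 1.94 V; V_DS = V_D − V_S = 7.66 − 1.43 = 6.23 V.
k_n = μ_nC_ox · (W/L) = 2.28 mA/V².
V_ov = V_GS − V_TN = 1.94 − 1.09 = 0.85 V.
Since V_DS = 6.23 V ≥ V_ov = 0.85 V, the device is in saturation.
I_D = ½ k_n V_ov² = 0.5 × 2.28 × 0.85² = 0.824 mA.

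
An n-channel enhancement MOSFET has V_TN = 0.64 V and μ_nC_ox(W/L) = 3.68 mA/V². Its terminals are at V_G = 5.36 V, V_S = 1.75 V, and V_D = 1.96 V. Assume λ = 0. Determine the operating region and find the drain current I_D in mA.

Triode; I_D = 2.21 mA

V_GS = V_G − V_S = 5.36 − 1.75 = 3.61 V; V_DS = V_D − V_S = 1.96 − 1.75 = 0.21 V.
V_ov = V_GS − V_TN = 3.61 − 0.64 = 2.97 V.
Since V_DS = 0.21 V < V_ov = 2.97 V, the device is in the triode region.
I_D = k_n [V_ov · V_DS − ½ V_DS²] = 3.68 × [2.97 × 0.21 − 0.5 × 0.21²] = 2.21 mA.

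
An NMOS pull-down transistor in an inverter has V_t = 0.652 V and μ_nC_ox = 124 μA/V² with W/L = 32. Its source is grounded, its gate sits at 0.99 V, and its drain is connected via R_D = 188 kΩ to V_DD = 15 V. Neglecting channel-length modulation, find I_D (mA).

V_GS = V_G = 0.99 V, so V_ov = 0.99 − 0.652 = 0.338 V.
k_n = μ_nC_ox · (W/L) = 3.968 mA/V².
Assume saturation: I_D = ½ k_n V_ov² = 0.5 × 3.968 × 0.338² = 0.227 mA, giving V_DS = V_DD − I_D R_D = 15 − 0.227 × 188 = -27.6 V.
But -27.6 V < V_ov = 0.338 V, so the device is actually in triode.
In triode I_D = k_n[V_ov V_DS − ½ V_DS²] and I_D = (V_DD − V_DS)/R_D. Equating: 373 V_DS² − 253.1 V_DS + 15 = 0, giving V_DS = 0.0656 V (the root below V_ov).
I_D = (15 − 0.0656) / 188 = 0.0794 mA.

I_D = 0.0794 mA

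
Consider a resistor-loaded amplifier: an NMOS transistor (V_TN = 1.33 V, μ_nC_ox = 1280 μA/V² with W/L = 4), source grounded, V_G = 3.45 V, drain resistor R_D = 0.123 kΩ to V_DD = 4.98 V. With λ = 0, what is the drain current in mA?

I_D = 11.5 mA

V_GS = V_G = 3.45 V, so V_ov = 3.45 − 1.33 = 2.12 V.
k_n = μ_nC_ox · (W/L) = 5.12 mA/V².
Assume saturation: I_D = ½ k_n V_ov² = 0.5 × 5.12 × 2.12² = 11.5 mA, giving V_DS = V_DD − I_D R_D = 4.98 − 11.5 × 0.123 = 3.56 V.
V_DS = 3.56 V ≥ V_ov = 2.12 V, confirming saturation.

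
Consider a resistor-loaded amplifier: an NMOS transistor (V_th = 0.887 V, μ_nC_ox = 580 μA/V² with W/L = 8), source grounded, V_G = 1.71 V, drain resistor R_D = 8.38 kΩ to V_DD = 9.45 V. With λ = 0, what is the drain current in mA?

V_GS = V_G = 1.71 V, so V_ov = 1.71 − 0.887 = 0.823 V.
k_n = μ_nC_ox · (W/L) = 4.64 mA/V².
Assume saturation: I_D = ½ k_n V_ov² = 0.5 × 4.64 × 0.823² = 1.57 mA, giving V_DS = V_DD − I_D R_D = 9.45 − 1.57 × 8.38 = -3.72 V.
But -3.72 V < V_ov = 0.823 V, so the device is actually in triode.
In triode I_D = k_n[V_ov V_DS − ½ V_DS²] and I_D = (V_DD − V_DS)/R_D. Equating: 19.4 V_DS² − 33 V_DS + 9.45 = 0, giving V_DS = 0.365 V (the root below V_ov).
I_D = (9.45 − 0.365) / 8.38 = 1.08 mA.

I_D = 1.08 mA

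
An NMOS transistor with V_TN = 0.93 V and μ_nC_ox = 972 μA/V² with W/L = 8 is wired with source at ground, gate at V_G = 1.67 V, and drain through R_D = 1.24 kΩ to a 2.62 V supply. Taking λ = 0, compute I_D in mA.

I_D = 1.76 mA

V_GS = V_G = 1.67 V, so V_ov = 1.67 − 0.93 = 0.74 V.
k_n = μ_nC_ox · (W/L) = 7.776 mA/V².
Assume saturation: I_D = ½ k_n V_ov² = 0.5 × 7.776 × 0.74² = 2.13 mA, giving V_DS = V_DD − I_D R_D = 2.62 − 2.13 × 1.24 = -0.02 V.
But -0.02 V < V_ov = 0.74 V, so the device is actually in triode.
In triode I_D = k_n[V_ov V_DS − ½ V_DS²] and I_D = (V_DD − V_DS)/R_D. Equating: 4.82 V_DS² − 8.135 V_DS + 2.62 = 0, giving V_DS = 0.433 V (the root below V_ov).
I_D = (2.62 − 0.433) / 1.24 = 1.76 mA.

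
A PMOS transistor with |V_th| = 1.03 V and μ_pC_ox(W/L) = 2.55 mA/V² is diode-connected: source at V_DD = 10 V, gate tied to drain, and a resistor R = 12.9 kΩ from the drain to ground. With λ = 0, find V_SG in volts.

With gate tied to drain, V_SG = V_SD ≥ V_SG − |V_th|, so the device is in saturation.
KCL at the drain: ½ k_p (V_SG − |V_th|)² = (V_DD − V_SG)/R.
Let x = V_SG − 1.03. Then 16.4 x² + x − 8.97 = 0, giving x = 0.709 V (positive root), so V_SG = 1.74 V.
I_D = (V_DD − V_SG)/R = (10 − 1.74) / 12.9 = 0.64 mA.

V_SG = 1.74 V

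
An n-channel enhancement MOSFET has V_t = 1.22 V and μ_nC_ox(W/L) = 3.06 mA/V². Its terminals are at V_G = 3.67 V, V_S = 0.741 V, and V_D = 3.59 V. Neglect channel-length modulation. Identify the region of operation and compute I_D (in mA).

Saturation; I_D = 4.47 mA

V_GS = V_G − V_S = 3.67 − 0.741 = 2.93 V; V_DS = V_D − V_S = 3.59 − 0.741 = 2.85 V.
V_ov = V_GS − V_t = 2.93 − 1.22 = 1.71 V.
Since V_DS = 2.85 V ≥ V_ov = 1.71 V, the device is in saturation.
I_D = ½ k_n V_ov² = 0.5 × 3.06 × 1.71² = 4.47 mA.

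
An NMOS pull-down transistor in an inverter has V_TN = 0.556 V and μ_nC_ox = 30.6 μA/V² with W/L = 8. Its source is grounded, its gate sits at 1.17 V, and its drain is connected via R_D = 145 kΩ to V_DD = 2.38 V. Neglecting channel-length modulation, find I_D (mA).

I_D = 0.0156 mA

V_GS = V_G = 1.17 V, so V_ov = 1.17 − 0.556 = 0.614 V.
k_n = μ_nC_ox · (W/L) = 0.2448 mA/V².
Assume saturation: I_D = ½ k_n V_ov² = 0.5 × 0.2448 × 0.614² = 0.0461 mA, giving V_DS = V_DD − I_D R_D = 2.38 − 0.0461 × 145 = -4.31 V.
But -4.31 V < V_ov = 0.614 V, so the device is actually in triode.
In triode I_D = k_n[V_ov V_DS − ½ V_DS²] and I_D = (V_DD − V_DS)/R_D. Equating: 17.7 V_DS² − 22.79 V_DS + 2.38 = 0, giving V_DS = 0.115 V (the root below V_ov).
I_D = (2.38 − 0.115) / 145 = 0.0156 mA.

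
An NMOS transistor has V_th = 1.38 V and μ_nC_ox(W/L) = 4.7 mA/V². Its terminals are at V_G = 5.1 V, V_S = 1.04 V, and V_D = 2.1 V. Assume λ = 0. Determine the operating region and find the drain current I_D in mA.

Triode; I_D = 10.7 mA

V_GS = V_G − V_S = 5.1 − 1.04 = 4.06 V; V_DS = V_D − V_S = 2.1 − 1.04 = 1.06 V.
V_ov = V_GS − V_th = 4.06 − 1.38 = 2.68 V.
Since V_DS = 1.06 V < V_ov = 2.68 V, the device is in the triode region.
I_D = k_n [V_ov · V_DS − ½ V_DS²] = 4.7 × [2.68 × 1.06 − 0.5 × 1.06²] = 10.7 mA.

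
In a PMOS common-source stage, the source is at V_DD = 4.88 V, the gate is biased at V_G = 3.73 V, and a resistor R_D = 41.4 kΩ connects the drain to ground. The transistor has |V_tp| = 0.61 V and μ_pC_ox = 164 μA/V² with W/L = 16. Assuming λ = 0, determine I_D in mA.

V_SG = V_DD − V_G = 4.88 − 3.73 = 1.15 V, so V_ov = 1.15 − 0.61 = 0.54 V.
k_p = μ_pC_ox · (W/L) = 2.624 mA/V².
Assume saturation: I_D = ½ k_p V_ov² = 0.5 × 2.624 × 0.54² = 0.383 mA, giving V_SD = V_DD − I_D R_D = 4.88 − 0.383 × 41.4 = -11 V.
But -11 V < V_ov = 0.54 V, so the device is actually in triode.
In triode I_D = k_p[V_ov V_SD − ½ V_SD²] and I_D = (V_DD − V_SD)/R_D. Equating: 54.3 V_SD² − 59.66 V_SD + 4.88 = 0, giving V_SD = 0.089 V (the root below V_ov).
I_D = (4.88 − 0.089) / 41.4 = 0.116 mA.

I_D = 0.116 mA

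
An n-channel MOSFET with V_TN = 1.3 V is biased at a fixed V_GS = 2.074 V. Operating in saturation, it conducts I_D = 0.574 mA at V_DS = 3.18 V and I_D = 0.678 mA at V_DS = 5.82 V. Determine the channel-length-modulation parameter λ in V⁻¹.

λ = 0.0878 V⁻¹

With V_GS fixed, I_D ∝ (1 + λ V_DS) in saturation, so I_D2/I_D1 = (1 + λ V_DS2)/(1 + λ V_DS1).
0.678/0.574 = 1.181 = (1 + 5.82 λ)/(1 + 3.18 λ).
Solving: λ (I_D1 V_DS2 − I_D2 V_DS1) = I_D2 − I_D1, so λ = (0.678 − 0.574) / (0.574 × 5.82 − 0.678 × 3.18) = 0.104 / 1.18 = 0.0878 V⁻¹.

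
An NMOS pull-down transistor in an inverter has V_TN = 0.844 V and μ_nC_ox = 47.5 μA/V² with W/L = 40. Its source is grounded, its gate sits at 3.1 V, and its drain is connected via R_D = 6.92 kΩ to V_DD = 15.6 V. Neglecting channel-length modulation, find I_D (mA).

V_GS = V_G = 3.1 V, so V_ov = 3.1 − 0.844 = 2.26 V.
k_n = μ_nC_ox · (W/L) = 1.9 mA/V².
Assume saturation: I_D = ½ k_n V_ov² = 0.5 × 1.9 × 2.26² = 4.84 mA, giving V_DS = V_DD − I_D R_D = 15.6 − 4.84 × 6.92 = -17.9 V.
But -17.9 V < V_ov = 2.26 V, so the device is actually in triode.
In triode I_D = k_n[V_ov V_DS − ½ V_DS²] and I_D = (V_DD − V_DS)/R_D. Equating: 6.57 V_DS² − 30.66 V_DS + 15.6 = 0, giving V_DS = 0.581 V (the root below V_ov).
I_D = (15.6 − 0.581) / 6.92 = 2.17 mA.

I_D = 2.17 mA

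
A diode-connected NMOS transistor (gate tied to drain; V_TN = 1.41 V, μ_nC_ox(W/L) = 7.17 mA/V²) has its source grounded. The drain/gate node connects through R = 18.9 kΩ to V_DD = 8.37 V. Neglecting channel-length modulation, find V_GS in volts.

With gate tied to drain, V_GS = V_DS ≥ V_GS − V_TN, so the device is in saturation.
KCL at the drain: ½ k_n (V_GS − V_TN)² = (V_DD − V_GS)/R.
Let x = V_GS − 1.41. Then 67.8 x² + x − 6.96 = 0, giving x = 0.313 V (positive root), so V_GS = 1.72 V.
I_D = (V_DD − V_GS)/R = (8.37 − 1.72) / 18.9 = 0.352 mA.

V_GS = 1.72 V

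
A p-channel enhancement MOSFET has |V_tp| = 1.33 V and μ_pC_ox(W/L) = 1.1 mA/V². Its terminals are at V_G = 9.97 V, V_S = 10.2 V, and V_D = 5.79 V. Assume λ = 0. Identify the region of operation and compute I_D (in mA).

Cutoff; I_D = 0 mA

V_SG = V_S − V_G = 10.2 − 9.97 = 0.23 V; V_SD = V_S − V_D = 10.2 − 5.79 = 4.41 V.
V_SG = 0.23 V < |V_tp| = 1.33 V, so the transistor is in cutoff.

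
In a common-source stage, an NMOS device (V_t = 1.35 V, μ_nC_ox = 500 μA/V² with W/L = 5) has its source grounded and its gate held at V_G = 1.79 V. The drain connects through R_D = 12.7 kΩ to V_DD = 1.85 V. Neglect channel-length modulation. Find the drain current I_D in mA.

V_GS = V_G = 1.79 V, so V_ov = 1.79 − 1.35 = 0.44 V.
k_n = μ_nC_ox · (W/L) = 2.5 mA/V².
Assume saturation: I_D = ½ k_n V_ov² = 0.5 × 2.5 × 0.44² = 0.242 mA, giving V_DS = V_DD − I_D R_D = 1.85 − 0.242 × 12.7 = -1.22 V.
But -1.22 V < V_ov = 0.44 V, so the device is actually in triode.
In triode I_D = k_n[V_ov V_DS − ½ V_DS²] and I_D = (V_DD − V_DS)/R_D. Equating: 15.9 V_DS² − 14.97 V_DS + 1.85 = 0, giving V_DS = 0.146 V (the root below V_ov).
I_D = (1.85 − 0.146) / 12.7 = 0.134 mA.

I_D = 0.134 mA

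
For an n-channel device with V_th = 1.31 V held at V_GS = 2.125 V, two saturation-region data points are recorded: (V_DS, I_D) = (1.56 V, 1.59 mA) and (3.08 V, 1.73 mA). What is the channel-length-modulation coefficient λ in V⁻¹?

With V_GS fixed, I_D ∝ (1 + λ V_DS) in saturation, so I_D2/I_D1 = (1 + λ V_DS2)/(1 + λ V_DS1).
1.73/1.59 = 1.088 = (1 + 3.08 λ)/(1 + 1.56 λ).
Solving: λ (I_D1 V_DS2 − I_D2 V_DS1) = I_D2 − I_D1, so λ = (1.73 − 1.59) / (1.59 × 3.08 − 1.73 × 1.56) = 0.14 / 2.2 = 0.0637 V⁻¹.

λ = 0.0637 V⁻¹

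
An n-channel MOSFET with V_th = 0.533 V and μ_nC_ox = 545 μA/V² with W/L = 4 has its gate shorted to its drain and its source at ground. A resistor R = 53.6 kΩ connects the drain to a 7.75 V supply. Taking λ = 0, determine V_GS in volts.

V_GS = 0.876 V

With gate tied to drain, V_GS = V_DS ≥ V_GS − V_th, so the device is in saturation.
k_n = μ_nC_ox · (W/L) = 2.18 mA/V².
KCL at the drain: ½ k_n (V_GS − V_th)² = (V_DD − V_GS)/R.
Let x = V_GS − 0.533. Then 58.4 x² + x − 7.217 = 0, giving x = 0.343 V (positive root), so V_GS = 0.876 V.
I_D = (V_DD − V_GS)/R = (7.75 − 0.876) / 53.6 = 0.128 mA.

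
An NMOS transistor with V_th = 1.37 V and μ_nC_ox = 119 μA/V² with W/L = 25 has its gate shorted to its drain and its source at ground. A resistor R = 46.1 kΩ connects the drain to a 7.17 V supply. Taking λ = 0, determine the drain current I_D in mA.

I_D = 0.120 mA

With gate tied to drain, V_GS = V_DS ≥ V_GS − V_th, so the device is in saturation.
k_n = μ_nC_ox · (W/L) = 2.975 mA/V².
KCL at the drain: ½ k_n (V_GS − V_th)² = (V_DD − V_GS)/R.
Let x = V_GS − 1.37. Then 68.6 x² + x − 5.8 = 0, giving x = 0.284 V (positive root), so V_GS = 1.65 V.
I_D = (V_DD − V_GS)/R = (7.17 − 1.65) / 46.1 = 0.12 mA.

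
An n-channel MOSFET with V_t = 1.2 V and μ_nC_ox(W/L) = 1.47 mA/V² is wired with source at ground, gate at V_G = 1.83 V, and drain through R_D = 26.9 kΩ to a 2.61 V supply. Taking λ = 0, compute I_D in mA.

I_D = 0.0929 mA

V_GS = V_G = 1.83 V, so V_ov = 1.83 − 1.2 = 0.63 V.
Assume saturation: I_D = ½ k_n V_ov² = 0.5 × 1.47 × 0.63² = 0.292 mA, giving V_DS = V_DD − I_D R_D = 2.61 − 0.292 × 26.9 = -5.24 V.
But -5.24 V < V_ov = 0.63 V, so the device is actually in triode.
In triode I_D = k_n[V_ov V_DS − ½ V_DS²] and I_D = (V_DD − V_DS)/R_D. Equating: 19.8 V_DS² − 25.91 V_DS + 2.61 = 0, giving V_DS = 0.11 V (the root below V_ov).
I_D = (2.61 − 0.11) / 26.9 = 0.0929 mA.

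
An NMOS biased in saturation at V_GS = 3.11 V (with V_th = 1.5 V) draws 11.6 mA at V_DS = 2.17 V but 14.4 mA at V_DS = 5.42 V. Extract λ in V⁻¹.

λ = 0.0885 V⁻¹

With V_GS fixed, I_D ∝ (1 + λ V_DS) in saturation, so I_D2/I_D1 = (1 + λ V_DS2)/(1 + λ V_DS1).
14.4/11.6 = 1.241 = (1 + 5.42 λ)/(1 + 2.17 λ).
Solving: λ (I_D1 V_DS2 − I_D2 V_DS1) = I_D2 − I_D1, so λ = (14.4 − 11.6) / (11.6 × 5.42 − 14.4 × 2.17) = 2.8 / 31.6 = 0.0885 V⁻¹.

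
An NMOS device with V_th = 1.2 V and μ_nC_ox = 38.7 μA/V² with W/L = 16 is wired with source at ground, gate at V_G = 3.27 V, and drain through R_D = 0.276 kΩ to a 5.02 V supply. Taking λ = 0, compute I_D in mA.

I_D = 1.33 mA

V_GS = V_G = 3.27 V, so V_ov = 3.27 − 1.2 = 2.07 V.
k_n = μ_nC_ox · (W/L) = 0.6192 mA/V².
Assume saturation: I_D = ½ k_n V_ov² = 0.5 × 0.6192 × 2.07² = 1.33 mA, giving V_DS = V_DD − I_D R_D = 5.02 − 1.33 × 0.276 = 4.65 V.
V_DS = 4.65 V ≥ V_ov = 2.07 V, confirming saturation.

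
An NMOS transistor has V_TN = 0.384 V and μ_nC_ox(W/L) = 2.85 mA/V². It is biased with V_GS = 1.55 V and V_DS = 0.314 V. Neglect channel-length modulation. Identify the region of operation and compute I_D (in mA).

Triode; I_D = 0.903 mA

V_ov = V_GS − V_TN = 1.55 − 0.384 = 1.17 V.
Since V_DS = 0.314 V < V_ov = 1.17 V, the device is in the triode region.
I_D = k_n [V_ov · V_DS − ½ V_DS²] = 2.85 × [1.17 × 0.314 − 0.5 × 0.314²] = 0.903 mA.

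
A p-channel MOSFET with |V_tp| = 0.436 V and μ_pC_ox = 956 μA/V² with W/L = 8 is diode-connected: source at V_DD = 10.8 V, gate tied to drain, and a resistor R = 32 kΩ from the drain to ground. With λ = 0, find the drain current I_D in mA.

I_D = 0.315 mA

With gate tied to drain, V_SG = V_SD ≥ V_SG − |V_tp|, so the device is in saturation.
k_p = μ_pC_ox · (W/L) = 7.648 mA/V².
KCL at the drain: ½ k_p (V_SG − |V_tp|)² = (V_DD − V_SG)/R.
Let x = V_SG − 0.436. Then 122 x² + x − 10.36 = 0, giving x = 0.287 V (positive root), so V_SG = 0.723 V.
I_D = (V_DD − V_SG)/R = (10.8 − 0.723) / 32 = 0.315 mA.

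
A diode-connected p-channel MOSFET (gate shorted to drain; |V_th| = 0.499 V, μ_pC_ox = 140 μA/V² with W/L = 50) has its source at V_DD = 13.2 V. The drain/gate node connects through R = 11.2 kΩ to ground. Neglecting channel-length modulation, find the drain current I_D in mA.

With gate tied to drain, V_SG = V_SD ≥ V_SG − |V_th|, so the device is in saturation.
k_p = μ_pC_ox · (W/L) = 7 mA/V².
KCL at the drain: ½ k_p (V_SG − |V_th|)² = (V_DD − V_SG)/R.
Let x = V_SG − 0.499. Then 39.2 x² + x − 12.7 = 0, giving x = 0.557 V (positive root), so V_SG = 1.06 V.
I_D = (V_DD − V_SG)/R = (13.2 − 1.06) / 11.2 = 1.08 mA.

I_D = 1.08 mA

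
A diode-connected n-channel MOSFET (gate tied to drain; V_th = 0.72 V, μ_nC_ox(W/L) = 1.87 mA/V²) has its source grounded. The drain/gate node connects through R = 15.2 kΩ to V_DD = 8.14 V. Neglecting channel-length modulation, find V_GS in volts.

With gate tied to drain, V_GS = V_DS ≥ V_GS − V_th, so the device is in saturation.
KCL at the drain: ½ k_n (V_GS − V_th)² = (V_DD − V_GS)/R.
Let x = V_GS − 0.72. Then 14.2 x² + x − 7.42 = 0, giving x = 0.688 V (positive root), so V_GS = 1.41 V.
I_D = (V_DD − V_GS)/R = (8.14 − 1.41) / 15.2 = 0.443 mA.

V_GS = 1.41 V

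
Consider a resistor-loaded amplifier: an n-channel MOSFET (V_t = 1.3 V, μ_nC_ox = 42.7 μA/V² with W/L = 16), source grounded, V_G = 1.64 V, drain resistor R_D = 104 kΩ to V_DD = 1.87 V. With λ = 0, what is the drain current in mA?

V_GS = V_G = 1.64 V, so V_ov = 1.64 − 1.3 = 0.34 V.
k_n = μ_nC_ox · (W/L) = 0.6832 mA/V².
Assume saturation: I_D = ½ k_n V_ov² = 0.5 × 0.6832 × 0.34² = 0.0395 mA, giving V_DS = V_DD − I_D R_D = 1.87 − 0.0395 × 104 = -2.24 V.
But -2.24 V < V_ov = 0.34 V, so the device is actually in triode.
In triode I_D = k_n[V_ov V_DS − ½ V_DS²] and I_D = (V_DD − V_DS)/R_D. Equating: 35.5 V_DS² − 25.16 V_DS + 1.87 = 0, giving V_DS = 0.0844 V (the root below V_ov).
I_D = (1.87 − 0.0844) / 104 = 0.0172 mA.

I_D = 0.0172 mA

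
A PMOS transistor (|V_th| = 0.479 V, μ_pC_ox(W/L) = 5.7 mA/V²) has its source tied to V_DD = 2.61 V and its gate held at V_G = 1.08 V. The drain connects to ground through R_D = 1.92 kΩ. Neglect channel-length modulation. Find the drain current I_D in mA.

I_D = 1.24 mA

V_SG = V_DD − V_G = 2.61 − 1.08 = 1.53 V, so V_ov = 1.53 − 0.479 = 1.05 V.
Assume saturation: I_D = ½ k_p V_ov² = 0.5 × 5.7 × 1.05² = 3.15 mA, giving V_SD = V_DD − I_D R_D = 2.61 − 3.15 × 1.92 = -3.43 V.
But -3.43 V < V_ov = 1.05 V, so the device is actually in triode.
In triode I_D = k_p[V_ov V_SD − ½ V_SD²] and I_D = (V_DD − V_SD)/R_D. Equating: 5.47 V_SD² − 12.5 V_SD + 2.61 = 0, giving V_SD = 0.232 V (the root below V_ov).
I_D = (2.61 − 0.232) / 1.92 = 1.24 mA.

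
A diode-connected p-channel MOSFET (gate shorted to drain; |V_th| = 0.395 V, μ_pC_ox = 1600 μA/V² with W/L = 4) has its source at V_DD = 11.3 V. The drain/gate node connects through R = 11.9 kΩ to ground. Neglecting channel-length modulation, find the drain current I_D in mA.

With gate tied to drain, V_SG = V_SD ≥ V_SG − |V_th|, so the device is in saturation.
k_p = μ_pC_ox · (W/L) = 6.4 mA/V².
KCL at the drain: ½ k_p (V_SG − |V_th|)² = (V_DD − V_SG)/R.
Let x = V_SG − 0.395. Then 38.1 x² + x − 10.91 = 0, giving x = 0.522 V (positive root), so V_SG = 0.917 V.
I_D = (V_DD − V_SG)/R = (11.3 − 0.917) / 11.9 = 0.873 mA.

I_D = 0.873 mA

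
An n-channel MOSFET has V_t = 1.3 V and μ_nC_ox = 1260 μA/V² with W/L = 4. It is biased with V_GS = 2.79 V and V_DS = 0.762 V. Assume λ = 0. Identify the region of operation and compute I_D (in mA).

Triode; I_D = 4.26 mA

k_n = μ_nC_ox · (W/L) = 5.04 mA/V².
V_ov = V_GS − V_t = 2.79 − 1.3 = 1.49 V.
Since V_DS = 0.762 V < V_ov = 1.49 V, the device is in the triode region.
I_D = k_n [V_ov · V_DS − ½ V_DS²] = 5.04 × [1.49 × 0.762 − 0.5 × 0.762²] = 4.26 mA.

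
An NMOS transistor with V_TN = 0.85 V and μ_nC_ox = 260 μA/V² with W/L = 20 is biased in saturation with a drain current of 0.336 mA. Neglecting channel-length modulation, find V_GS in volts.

V_GS = 1.21 V

k_n = μ_nC_ox · (W/L) = 5.2 mA/V².
In saturation I_D = ½ k_n (V_GS − V_TN)², so V_GS − V_TN = √(2 I_D / k_n) = √(2 × 0.336 / 5.2) = 0.359 V.
V_GS = 0.85 + 0.359 = 1.21 V.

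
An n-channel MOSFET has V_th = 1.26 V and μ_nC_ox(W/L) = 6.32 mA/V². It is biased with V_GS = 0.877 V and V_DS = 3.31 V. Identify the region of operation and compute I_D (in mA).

V_GS = 0.877 V < V_th = 1.26 V, so the transistor is in cutoff.

Cutoff; I_D = 0 mA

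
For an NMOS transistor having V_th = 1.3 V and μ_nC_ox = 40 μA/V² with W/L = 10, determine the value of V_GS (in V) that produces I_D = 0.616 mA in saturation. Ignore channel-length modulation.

k_n = μ_nC_ox · (W/L) = 0.4 mA/V².
In saturation I_D = ½ k_n (V_GS − V_th)², so V_GS − V_th = √(2 I_D / k_n) = √(2 × 0.616 / 0.4) = 1.75 V.
V_GS = 1.3 + 1.75 = 3.05 V.

V_GS = 3.05 V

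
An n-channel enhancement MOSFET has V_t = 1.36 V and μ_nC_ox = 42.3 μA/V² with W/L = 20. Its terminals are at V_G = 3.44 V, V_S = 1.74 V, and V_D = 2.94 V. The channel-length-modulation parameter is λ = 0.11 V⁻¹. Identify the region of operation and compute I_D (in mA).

V_GS = V_G − V_S = 3.44 − 1.74 = 1.7 V; V_DS = V_D − V_S = 2.94 − 1.74 = 1.2 V.
k_n = μ_nC_ox · (W/L) = 0.846 mA/V².
V_ov = V_GS − V_t = 1.7 − 1.36 = 0.34 V.
Since V_DS = 1.2 V ≥ V_ov = 0.34 V, the device is in saturation.
I_D = ½ k_n V_ov² (1 + λ V_DS) = 0.5 × 0.846 × 0.34² × (1 + 0.11 × 1.2) = 0.0554 mA.

Saturation; I_D = 0.0554 mA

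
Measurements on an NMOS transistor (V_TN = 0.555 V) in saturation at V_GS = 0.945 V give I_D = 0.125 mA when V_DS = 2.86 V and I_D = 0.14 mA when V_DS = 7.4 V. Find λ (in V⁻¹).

With V_GS fixed, I_D ∝ (1 + λ V_DS) in saturation, so I_D2/I_D1 = (1 + λ V_DS2)/(1 + λ V_DS1).
0.14/0.125 = 1.12 = (1 + 7.4 λ)/(1 + 2.86 λ).
Solving: λ (I_D1 V_DS2 − I_D2 V_DS1) = I_D2 − I_D1, so λ = (0.14 − 0.125) / (0.125 × 7.4 − 0.14 × 2.86) = 0.015 / 0.525 = 0.0286 V⁻¹.

λ = 0.0286 V⁻¹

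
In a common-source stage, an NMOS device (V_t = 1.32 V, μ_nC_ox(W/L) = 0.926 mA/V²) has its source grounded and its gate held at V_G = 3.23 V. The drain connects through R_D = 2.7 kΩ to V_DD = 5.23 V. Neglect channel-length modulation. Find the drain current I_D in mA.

V_GS = V_G = 3.23 V, so V_ov = 3.23 − 1.32 = 1.91 V.
Assume saturation: I_D = ½ k_n V_ov² = 0.5 × 0.926 × 1.91² = 1.69 mA, giving V_DS = V_DD − I_D R_D = 5.23 − 1.69 × 2.7 = 0.67 V.
But 0.67 V < V_ov = 1.91 V, so the device is actually in triode.
In triode I_D = k_n[V_ov V_DS − ½ V_DS²] and I_D = (V_DD − V_DS)/R_D. Equating: 1.25 V_DS² − 5.775 V_DS + 5.23 = 0, giving V_DS = 1.24 V (the root below V_ov).
I_D = (5.23 − 1.24) / 2.7 = 1.48 mA.

I_D = 1.48 mA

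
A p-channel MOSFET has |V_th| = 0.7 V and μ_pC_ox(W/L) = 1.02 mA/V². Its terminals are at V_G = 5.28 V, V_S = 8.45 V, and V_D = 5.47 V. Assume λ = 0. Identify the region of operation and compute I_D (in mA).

Saturation; I_D = 3.11 mA

V_SG = V_S − V_G = 8.45 − 5.28 = 3.17 V; V_SD = V_S − V_D = 8.45 − 5.47 = 2.98 V.
V_ov = V_SG − |V_th| = 3.17 − 0.7 = 2.47 V.
Since V_SD = 2.98 V ≥ V_ov = 2.47 V, the device is in saturation.
I_D = ½ k_p V_ov² = 0.5 × 1.02 × 2.47² = 3.11 mA.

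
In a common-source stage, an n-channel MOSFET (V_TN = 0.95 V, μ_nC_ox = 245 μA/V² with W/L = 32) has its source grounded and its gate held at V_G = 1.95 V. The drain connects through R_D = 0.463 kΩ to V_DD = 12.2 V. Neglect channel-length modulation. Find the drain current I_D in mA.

V_GS = V_G = 1.95 V, so V_ov = 1.95 − 0.95 = 1 V.
k_n = μ_nC_ox · (W/L) = 7.84 mA/V².
Assume saturation: I_D = ½ k_n V_ov² = 0.5 × 7.84 × 1² = 3.92 mA, giving V_DS = V_DD − I_D R_D = 12.2 − 3.92 × 0.463 = 10.4 V.
V_DS = 10.4 V ≥ V_ov = 1 V, confirming saturation.

I_D = 3.92 mA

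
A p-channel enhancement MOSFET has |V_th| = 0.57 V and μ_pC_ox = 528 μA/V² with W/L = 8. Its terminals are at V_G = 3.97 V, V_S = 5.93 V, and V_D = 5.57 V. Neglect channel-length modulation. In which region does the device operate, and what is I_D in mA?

V_SG = V_S − V_G = 5.93 − 3.97 = 1.96 V; V_SD = V_S − V_D = 5.93 − 5.57 = 0.36 V.
k_p = μ_pC_ox · (W/L) = 4.224 mA/V².
V_ov = V_SG − |V_th| = 1.96 − 0.57 = 1.39 V.
Since V_SD = 0.36 V < V_ov = 1.39 V, the device is in the triode region.
I_D = k_p [V_ov · V_SD − ½ V_SD²] = 4.224 × [1.39 × 0.36 − 0.5 × 0.36²] = 1.84 mA.

Triode; I_D = 1.84 mA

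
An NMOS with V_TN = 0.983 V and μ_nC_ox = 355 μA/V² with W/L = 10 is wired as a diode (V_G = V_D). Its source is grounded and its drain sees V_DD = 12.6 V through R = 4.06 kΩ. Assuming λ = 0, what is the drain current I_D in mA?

With gate tied to drain, V_GS = V_DS ≥ V_GS − V_TN, so the device is in saturation.
k_n = μ_nC_ox · (W/L) = 3.55 mA/V².
KCL at the drain: ½ k_n (V_GS − V_TN)² = (V_DD − V_GS)/R.
Let x = V_GS − 0.983. Then 7.21 x² + x − 11.62 = 0, giving x = 1.2 V (positive root), so V_GS = 2.19 V.
I_D = (V_DD − V_GS)/R = (12.6 − 2.19) / 4.06 = 2.57 mA.

I_D = 2.57 mA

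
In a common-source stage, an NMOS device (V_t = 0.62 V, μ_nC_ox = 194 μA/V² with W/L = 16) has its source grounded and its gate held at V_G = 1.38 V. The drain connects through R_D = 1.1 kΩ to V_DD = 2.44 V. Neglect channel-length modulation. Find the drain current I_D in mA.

I_D = 0.896 mA

V_GS = V_G = 1.38 V, so V_ov = 1.38 − 0.62 = 0.76 V.
k_n = μ_nC_ox · (W/L) = 3.104 mA/V².
Assume saturation: I_D = ½ k_n V_ov² = 0.5 × 3.104 × 0.76² = 0.896 mA, giving V_DS = V_DD − I_D R_D = 2.44 − 0.896 × 1.1 = 1.45 V.
V_DS = 1.45 V ≥ V_ov = 0.76 V, confirming saturation.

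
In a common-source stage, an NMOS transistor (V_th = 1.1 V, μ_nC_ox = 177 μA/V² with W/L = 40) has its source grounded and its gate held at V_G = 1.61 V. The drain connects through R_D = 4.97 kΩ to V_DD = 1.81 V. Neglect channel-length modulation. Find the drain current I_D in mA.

I_D = 0.343 mA

V_GS = V_G = 1.61 V, so V_ov = 1.61 − 1.1 = 0.51 V.
k_n = μ_nC_ox · (W/L) = 7.08 mA/V².
Assume saturation: I_D = ½ k_n V_ov² = 0.5 × 7.08 × 0.51² = 0.921 mA, giving V_DS = V_DD − I_D R_D = 1.81 − 0.921 × 4.97 = -2.77 V.
But -2.77 V < V_ov = 0.51 V, so the device is actually in triode.
In triode I_D = k_n[V_ov V_DS − ½ V_DS²] and I_D = (V_DD − V_DS)/R_D. Equating: 17.6 V_DS² − 18.95 V_DS + 1.81 = 0, giving V_DS = 0.106 V (the root below V_ov).
I_D = (1.81 − 0.106) / 4.97 = 0.343 mA.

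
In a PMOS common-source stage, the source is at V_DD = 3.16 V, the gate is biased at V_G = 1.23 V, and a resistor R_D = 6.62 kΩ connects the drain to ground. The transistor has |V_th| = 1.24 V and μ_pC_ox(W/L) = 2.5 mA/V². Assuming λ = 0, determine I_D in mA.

V_SG = V_DD − V_G = 3.16 − 1.23 = 1.93 V, so V_ov = 1.93 − 1.24 = 0.69 V.
Assume saturation: I_D = ½ k_p V_ov² = 0.5 × 2.5 × 0.69² = 0.595 mA, giving V_SD = V_DD − I_D R_D = 3.16 − 0.595 × 6.62 = -0.78 V.
But -0.78 V < V_ov = 0.69 V, so the device is actually in triode.
In triode I_D = k_p[V_ov V_SD − ½ V_SD²] and I_D = (V_DD − V_SD)/R_D. Equating: 8.28 V_SD² − 12.42 V_SD + 3.16 = 0, giving V_SD = 0.325 V (the root below V_ov).
I_D = (3.16 − 0.325) / 6.62 = 0.428 mA.

I_D = 0.428 mA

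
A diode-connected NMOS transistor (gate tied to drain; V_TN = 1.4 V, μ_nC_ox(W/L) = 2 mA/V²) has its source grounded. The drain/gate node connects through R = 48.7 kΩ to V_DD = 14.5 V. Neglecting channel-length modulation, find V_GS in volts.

V_GS = 1.91 V

With gate tied to drain, V_GS = V_DS ≥ V_GS − V_TN, so the device is in saturation.
KCL at the drain: ½ k_n (V_GS − V_TN)² = (V_DD − V_GS)/R.
Let x = V_GS − 1.4. Then 48.7 x² + x − 13.1 = 0, giving x = 0.508 V (positive root), so V_GS = 1.91 V.
I_D = (V_DD − V_GS)/R = (14.5 − 1.91) / 48.7 = 0.259 mA.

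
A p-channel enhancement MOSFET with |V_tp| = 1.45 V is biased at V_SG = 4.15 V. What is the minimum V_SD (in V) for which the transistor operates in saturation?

The boundary between triode and saturation is V_SD = V_SG − |V_tp| = V_ov.
V_ov = 4.15 − 1.45 = 2.7 V.

V_SD,sat = 2.70 V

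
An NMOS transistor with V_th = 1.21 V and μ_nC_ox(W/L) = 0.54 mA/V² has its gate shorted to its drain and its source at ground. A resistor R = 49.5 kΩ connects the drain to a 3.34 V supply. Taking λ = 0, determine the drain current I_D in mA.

With gate tied to drain, V_GS = V_DS ≥ V_GS − V_th, so the device is in saturation.
KCL at the drain: ½ k_n (V_GS − V_th)² = (V_DD − V_GS)/R.
Let x = V_GS − 1.21. Then 13.4 x² + x − 2.13 = 0, giving x = 0.364 V (positive root), so V_GS = 1.57 V.
I_D = (V_DD − V_GS)/R = (3.34 − 1.57) / 49.5 = 0.0357 mA.

I_D = 0.0357 mA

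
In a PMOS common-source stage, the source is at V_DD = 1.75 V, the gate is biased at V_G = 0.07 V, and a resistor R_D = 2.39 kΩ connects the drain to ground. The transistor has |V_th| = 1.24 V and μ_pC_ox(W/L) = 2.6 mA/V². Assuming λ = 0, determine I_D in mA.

V_SG = V_DD − V_G = 1.75 − 0.07 = 1.68 V, so V_ov = 1.68 − 1.24 = 0.44 V.
Assume saturation: I_D = ½ k_p V_ov² = 0.5 × 2.6 × 0.44² = 0.252 mA, giving V_SD = V_DD − I_D R_D = 1.75 − 0.252 × 2.39 = 1.15 V.
V_SD = 1.15 V ≥ V_ov = 0.44 V, confirming saturation.

I_D = 0.252 mA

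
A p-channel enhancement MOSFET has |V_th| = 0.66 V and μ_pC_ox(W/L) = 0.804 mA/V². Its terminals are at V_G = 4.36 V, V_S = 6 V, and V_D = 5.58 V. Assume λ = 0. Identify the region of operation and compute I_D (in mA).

Triode; I_D = 0.260 mA

V_SG = V_S − V_G = 6 − 4.36 = 1.64 V; V_SD = V_S − V_D = 6 − 5.58 = 0.42 V.
V_ov = V_SG − |V_th| = 1.64 − 0.66 = 0.98 V.
Since V_SD = 0.42 V < V_ov = 0.98 V, the device is in the triode region.
I_D = k_p [V_ov · V_SD − ½ V_SD²] = 0.804 × [0.98 × 0.42 − 0.5 × 0.42²] = 0.26 mA.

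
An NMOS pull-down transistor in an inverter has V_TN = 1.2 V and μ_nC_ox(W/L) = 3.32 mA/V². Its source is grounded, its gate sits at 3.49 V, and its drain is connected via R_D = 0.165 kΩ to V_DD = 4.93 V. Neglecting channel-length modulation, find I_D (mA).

V_GS = V_G = 3.49 V, so V_ov = 3.49 − 1.2 = 2.29 V.
Assume saturation: I_D = ½ k_n V_ov² = 0.5 × 3.32 × 2.29² = 8.71 mA, giving V_DS = V_DD − I_D R_D = 4.93 − 8.71 × 0.165 = 3.49 V.
V_DS = 3.49 V ≥ V_ov = 2.29 V, confirming saturation.

I_D = 8.71 mA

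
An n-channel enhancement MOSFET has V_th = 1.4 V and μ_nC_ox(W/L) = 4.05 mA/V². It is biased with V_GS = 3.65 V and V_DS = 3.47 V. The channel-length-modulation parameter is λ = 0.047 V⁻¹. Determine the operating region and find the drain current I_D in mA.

V_ov = V_GS − V_th = 3.65 − 1.4 = 2.25 V.
Since V_DS = 3.47 V ≥ V_ov = 2.25 V, the device is in saturation.
I_D = ½ k_n V_ov² (1 + λ V_DS) = 0.5 × 4.05 × 2.25² × (1 + 0.047 × 3.47) = 11.9 mA.

Saturation; I_D = 11.9 mA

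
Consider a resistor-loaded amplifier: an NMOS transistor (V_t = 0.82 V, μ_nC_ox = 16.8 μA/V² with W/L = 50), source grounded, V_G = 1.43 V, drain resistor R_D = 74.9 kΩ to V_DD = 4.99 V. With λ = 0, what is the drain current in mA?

V_GS = V_G = 1.43 V, so V_ov = 1.43 − 0.82 = 0.61 V.
k_n = μ_nC_ox · (W/L) = 0.84 mA/V².
Assume saturation: I_D = ½ k_n V_ov² = 0.5 × 0.84 × 0.61² = 0.156 mA, giving V_DS = V_DD − I_D R_D = 4.99 − 0.156 × 74.9 = -6.72 V.
But -6.72 V < V_ov = 0.61 V, so the device is actually in triode.
In triode I_D = k_n[V_ov V_DS − ½ V_DS²] and I_D = (V_DD − V_DS)/R_D. Equating: 31.5 V_DS² − 39.38 V_DS + 4.99 = 0, giving V_DS = 0.143 V (the root below V_ov).
I_D = (4.99 − 0.143) / 74.9 = 0.0647 mA.

I_D = 0.0647 mA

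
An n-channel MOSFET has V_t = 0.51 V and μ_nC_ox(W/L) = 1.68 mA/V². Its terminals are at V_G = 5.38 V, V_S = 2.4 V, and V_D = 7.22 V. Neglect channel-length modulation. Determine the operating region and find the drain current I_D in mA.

V_GS = V_G − V_S = 5.38 − 2.4 = 2.98 V; V_DS = V_D − V_S = 7.22 − 2.4 = 4.82 V.
V_ov = V_GS − V_t = 2.98 − 0.51 = 2.47 V.
Since V_DS = 4.82 V ≥ V_ov = 2.47 V, the device is in saturation.
I_D = ½ k_n V_ov² = 0.5 × 1.68 × 2.47² = 5.12 mA.

Saturation; I_D = 5.12 mA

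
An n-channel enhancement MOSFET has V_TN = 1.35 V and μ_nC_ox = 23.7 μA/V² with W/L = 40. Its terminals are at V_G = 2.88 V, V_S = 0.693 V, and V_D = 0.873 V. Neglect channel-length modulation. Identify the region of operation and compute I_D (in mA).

Triode; I_D = 0.127 mA

V_GS = V_G − V_S = 2.88 − 0.693 = 2.19 V; V_DS = V_D − V_S = 0.873 − 0.693 = 0.18 V.
k_n = μ_nC_ox · (W/L) = 0.948 mA/V².
V_ov = V_GS − V_TN = 2.19 − 1.35 = 0.837 V.
Since V_DS = 0.18 V < V_ov = 0.837 V, the device is in the triode region.
I_D = k_n [V_ov · V_DS − ½ V_DS²] = 0.948 × [0.837 × 0.18 − 0.5 × 0.18²] = 0.127 mA.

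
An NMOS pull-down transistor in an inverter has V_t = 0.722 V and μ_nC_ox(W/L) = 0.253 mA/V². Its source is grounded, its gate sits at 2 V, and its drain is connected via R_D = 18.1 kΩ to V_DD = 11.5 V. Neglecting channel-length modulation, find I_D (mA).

V_GS = V_G = 2 V, so V_ov = 2 − 0.722 = 1.28 V.
Assume saturation: I_D = ½ k_n V_ov² = 0.5 × 0.253 × 1.28² = 0.207 mA, giving V_DS = V_DD − I_D R_D = 11.5 − 0.207 × 18.1 = 7.76 V.
V_DS = 7.76 V ≥ V_ov = 1.28 V, confirming saturation.

I_D = 0.207 mA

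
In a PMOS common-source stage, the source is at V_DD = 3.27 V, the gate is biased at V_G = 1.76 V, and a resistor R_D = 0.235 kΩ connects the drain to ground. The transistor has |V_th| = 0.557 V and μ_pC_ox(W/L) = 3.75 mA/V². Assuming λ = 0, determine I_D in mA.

I_D = 1.70 mA

V_SG = V_DD − V_G = 3.27 − 1.76 = 1.51 V, so V_ov = 1.51 − 0.557 = 0.953 V.
Assume saturation: I_D = ½ k_p V_ov² = 0.5 × 3.75 × 0.953² = 1.7 mA, giving V_SD = V_DD − I_D R_D = 3.27 − 1.7 × 0.235 = 2.87 V.
V_SD = 2.87 V ≥ V_ov = 0.953 V, confirming saturation.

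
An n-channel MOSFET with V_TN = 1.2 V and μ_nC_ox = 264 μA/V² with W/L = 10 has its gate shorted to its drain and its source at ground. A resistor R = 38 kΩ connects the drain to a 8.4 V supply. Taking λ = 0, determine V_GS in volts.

V_GS = 1.57 V

With gate tied to drain, V_GS = V_DS ≥ V_GS − V_TN, so the device is in saturation.
k_n = μ_nC_ox · (W/L) = 2.64 mA/V².
KCL at the drain: ½ k_n (V_GS − V_TN)² = (V_DD − V_GS)/R.
Let x = V_GS − 1.2. Then 50.2 x² + x − 7.2 = 0, giving x = 0.369 V (positive root), so V_GS = 1.57 V.
I_D = (V_DD − V_GS)/R = (8.4 − 1.57) / 38 = 0.18 mA.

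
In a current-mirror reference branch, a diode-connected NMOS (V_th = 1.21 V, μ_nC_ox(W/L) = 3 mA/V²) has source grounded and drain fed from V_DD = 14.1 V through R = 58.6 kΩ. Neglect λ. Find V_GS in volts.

V_GS = 1.59 V

With gate tied to drain, V_GS = V_DS ≥ V_GS − V_th, so the device is in saturation.
KCL at the drain: ½ k_n (V_GS − V_th)² = (V_DD − V_GS)/R.
Let x = V_GS − 1.21. Then 87.9 x² + x − 12.89 = 0, giving x = 0.377 V (positive root), so V_GS = 1.59 V.
I_D = (V_DD − V_GS)/R = (14.1 − 1.59) / 58.6 = 0.214 mA.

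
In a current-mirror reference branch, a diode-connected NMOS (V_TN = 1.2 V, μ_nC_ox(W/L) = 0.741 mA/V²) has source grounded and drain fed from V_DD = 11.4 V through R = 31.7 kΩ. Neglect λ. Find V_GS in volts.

With gate tied to drain, V_GS = V_DS ≥ V_GS − V_TN, so the device is in saturation.
KCL at the drain: ½ k_n (V_GS − V_TN)² = (V_DD − V_GS)/R.
Let x = V_GS − 1.2. Then 11.7 x² + x − 10.2 = 0, giving x = 0.89 V (positive root), so V_GS = 2.09 V.
I_D = (V_DD − V_GS)/R = (11.4 − 2.09) / 31.7 = 0.294 mA.

V_GS = 2.09 V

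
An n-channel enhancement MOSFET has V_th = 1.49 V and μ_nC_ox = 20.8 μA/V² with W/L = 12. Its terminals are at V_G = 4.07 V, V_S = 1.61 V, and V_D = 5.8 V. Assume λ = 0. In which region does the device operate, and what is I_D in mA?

V_GS = V_G − V_S = 4.07 − 1.61 = 2.46 V; V_DS = V_D − V_S = 5.8 − 1.61 = 4.19 V.
k_n = μ_nC_ox · (W/L) = 0.2496 mA/V².
V_ov = V_GS − V_th = 2.46 − 1.49 = 0.97 V.
Since V_DS = 4.19 V ≥ V_ov = 0.97 V, the device is in saturation.
I_D = ½ k_n V_ov² = 0.5 × 0.2496 × 0.97² = 0.117 mA.

Saturation; I_D = 0.117 mA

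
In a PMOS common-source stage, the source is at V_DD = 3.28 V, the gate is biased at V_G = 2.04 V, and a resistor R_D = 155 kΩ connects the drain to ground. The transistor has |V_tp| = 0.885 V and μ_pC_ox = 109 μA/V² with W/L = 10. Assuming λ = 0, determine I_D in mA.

V_SG = V_DD − V_G = 3.28 − 2.04 = 1.24 V, so V_ov = 1.24 − 0.885 = 0.355 V.
k_p = μ_pC_ox · (W/L) = 1.09 mA/V².
Assume saturation: I_D = ½ k_p V_ov² = 0.5 × 1.09 × 0.355² = 0.0687 mA, giving V_SD = V_DD − I_D R_D = 3.28 − 0.0687 × 155 = -7.37 V.
But -7.37 V < V_ov = 0.355 V, so the device is actually in triode.
In triode I_D = k_p[V_ov V_SD − ½ V_SD²] and I_D = (V_DD − V_SD)/R_D. Equating: 84.5 V_SD² − 60.98 V_SD + 3.28 = 0, giving V_SD = 0.0585 V (the root below V_ov).
I_D = (3.28 − 0.0585) / 155 = 0.0208 mA.

I_D = 0.0208 mA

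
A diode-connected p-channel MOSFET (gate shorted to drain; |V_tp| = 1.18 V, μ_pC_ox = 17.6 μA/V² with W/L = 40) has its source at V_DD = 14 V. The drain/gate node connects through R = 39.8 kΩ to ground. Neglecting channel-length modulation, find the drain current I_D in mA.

I_D = 0.299 mA

With gate tied to drain, V_SG = V_SD ≥ V_SG − |V_tp|, so the device is in saturation.
k_p = μ_pC_ox · (W/L) = 0.704 mA/V².
KCL at the drain: ½ k_p (V_SG − |V_tp|)² = (V_DD − V_SG)/R.
Let x = V_SG − 1.18. Then 14 x² + x − 12.82 = 0, giving x = 0.922 V (positive root), so V_SG = 2.1 V.
I_D = (V_DD − V_SG)/R = (14 − 2.1) / 39.8 = 0.299 mA.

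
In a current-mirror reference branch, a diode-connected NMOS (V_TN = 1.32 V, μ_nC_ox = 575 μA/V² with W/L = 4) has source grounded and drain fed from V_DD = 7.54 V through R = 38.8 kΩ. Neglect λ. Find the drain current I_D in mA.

With gate tied to drain, V_GS = V_DS ≥ V_GS − V_TN, so the device is in saturation.
k_n = μ_nC_ox · (W/L) = 2.3 mA/V².
KCL at the drain: ½ k_n (V_GS − V_TN)² = (V_DD − V_GS)/R.
Let x = V_GS − 1.32. Then 44.6 x² + x − 6.22 = 0, giving x = 0.362 V (positive root), so V_GS = 1.68 V.
I_D = (V_DD − V_GS)/R = (7.54 − 1.68) / 38.8 = 0.151 mA.

I_D = 0.151 mA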